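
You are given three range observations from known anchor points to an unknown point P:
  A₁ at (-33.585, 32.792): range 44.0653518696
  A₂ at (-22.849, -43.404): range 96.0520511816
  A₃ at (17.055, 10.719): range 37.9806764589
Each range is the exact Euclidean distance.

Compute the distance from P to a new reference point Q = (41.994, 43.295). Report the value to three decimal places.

34.340

eq1: (x + 33.585)² + (y − 32.792)² = 44.0653518696²
eq2: (x + 22.849)² + (y + 43.404)² = 96.0520511816²
eq3: (x − 17.055)² + (y − 10.719)² = 37.9806764589²
eq2−eq3, eq2−eq1 (x²,y² cancel):
  79.808·x + 108.246·y = 5783.250721
  -21.472·x + 152.392·y = 7081.524773
det = 79.808·152.392 − 108.246·-21.472 = 14486.358848
x = (5783.250721·152.392 − 108.246·7081.524773) / 14486.358848 = 7.922930
y = (79.808·7081.524773 − 5783.250721·-21.472) / 14486.358848 = 47.585477
|P − Q| = √((7.922930 − 41.994)² + (47.585477 − 43.295)²) = 34.340151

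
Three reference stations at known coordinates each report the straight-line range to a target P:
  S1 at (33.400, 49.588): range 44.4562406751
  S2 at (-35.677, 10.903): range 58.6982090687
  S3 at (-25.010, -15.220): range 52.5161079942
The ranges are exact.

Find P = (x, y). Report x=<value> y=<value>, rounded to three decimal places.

eq1: (x − 33.400)² + (y − 49.588)² = 44.4562406751²
eq2: (x + 35.677)² + (y − 10.903)² = 58.6982090687²
eq3: (x + 25.010)² + (y + 15.220)² = 52.5161079942²
eq3−eq1, eq3−eq2 (x²,y² cancel):
  116.820·x + 129.616·y = 3498.965508
  -21.334·x + 52.246·y = -152.962911
det = 116.820·52.246 − 129.616·-21.334 = 8868.605464
x = (3498.965508·52.246 − 129.616·-152.962911) / 8868.605464 = 22.848394
y = (116.820·-152.962911 − 3498.965508·-21.334) / 8868.605464 = 6.402112

x=22.848 y=6.402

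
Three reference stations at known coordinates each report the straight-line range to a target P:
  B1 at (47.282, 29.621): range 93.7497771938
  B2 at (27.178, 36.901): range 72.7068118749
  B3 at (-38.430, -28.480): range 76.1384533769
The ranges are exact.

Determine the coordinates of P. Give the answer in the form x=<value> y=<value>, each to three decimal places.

eq1: (x − 47.282)² + (y − 29.621)² = 93.7497771938²
eq2: (x − 27.178)² + (y − 36.901)² = 72.7068118749²
eq3: (x + 38.430)² + (y + 28.480)² = 76.1384533769²
eq2−eq1, eq2−eq3 (x²,y² cancel):
  40.208·x − 14.560·y = -2490.076551
  -131.216·x − 130.762·y = -323.135775
det = 40.208·-130.762 − -14.560·-131.216 = -7168.183456
x = (-2490.076551·-130.762 − -14.560·-323.135775) / -7168.183456 = -44.767623
y = (40.208·-323.135775 − -2490.076551·-131.216) / -7168.183456 = 47.394229

x=-44.768 y=47.394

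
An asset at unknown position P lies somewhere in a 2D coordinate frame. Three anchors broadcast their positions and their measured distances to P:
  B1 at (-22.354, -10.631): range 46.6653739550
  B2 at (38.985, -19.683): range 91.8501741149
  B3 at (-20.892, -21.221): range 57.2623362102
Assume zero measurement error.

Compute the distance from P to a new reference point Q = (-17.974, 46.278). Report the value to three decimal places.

21.241

eq1: (x + 22.354)² + (y + 10.631)² = 46.6653739550²
eq2: (x − 38.985)² + (y + 19.683)² = 91.8501741149²
eq3: (x + 20.892)² + (y + 21.221)² = 57.2623362102²
eq3−eq1, eq3−eq2 (x²,y² cancel):
  -2.924·x + 21.180·y = 827.230994
  119.754·x + 3.076·y = -4137.035128
det = -2.924·3.076 − 21.180·119.754 = -2545.383944
x = (827.230994·3.076 − 21.180·-4137.035128) / -2545.383944 = -35.423719
y = (-2.924·-4137.035128 − 827.230994·119.754) / -2545.383944 = 34.166763
|P − Q| = √((-35.423719 − -17.974)² + (34.166763 − 46.278)²) = 21.240875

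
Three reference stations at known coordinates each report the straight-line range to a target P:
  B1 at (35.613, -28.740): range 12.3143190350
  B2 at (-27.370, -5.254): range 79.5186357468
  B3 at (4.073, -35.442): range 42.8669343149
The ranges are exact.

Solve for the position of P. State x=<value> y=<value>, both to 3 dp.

eq1: (x − 35.613)² + (y + 28.740)² = 12.3143190350²
eq2: (x + 27.370)² + (y + 5.254)² = 79.5186357468²
eq3: (x − 4.073)² + (y + 35.442)² = 42.8669343149²
eq2−eq3, eq2−eq1 (x²,y² cancel):
  62.886·x − 60.376·y = 4981.642650
  125.966·x − 46.972·y = 7489.122931
det = 62.886·-46.972 − -60.376·125.966 = 4651.442024
x = (4981.642650·-46.972 − -60.376·7489.122931) / 4651.442024 = 46.902781
y = (62.886·7489.122931 − 4981.642650·125.966) / 4651.442024 = -33.657651

x=46.903 y=-33.658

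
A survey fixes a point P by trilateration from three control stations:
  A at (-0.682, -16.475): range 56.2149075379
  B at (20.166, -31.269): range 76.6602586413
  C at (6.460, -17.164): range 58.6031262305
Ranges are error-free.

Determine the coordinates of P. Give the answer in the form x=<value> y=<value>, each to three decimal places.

eq1: (x + 0.682)² + (y + 16.475)² = 56.2149075379²
eq2: (x − 20.166)² + (y + 31.269)² = 76.6602586413²
eq3: (x − 6.460)² + (y + 17.164)² = 58.6031262305²
eq2−eq3, eq2−eq1 (x²,y² cancel):
  -27.412·x + 28.210·y = 1394.385430
  -41.696·x + 29.588·y = 1604.152257
det = -27.412·29.588 − 28.210·-41.696 = 365.177904
x = (1394.385430·29.588 − 28.210·1604.152257) / 365.177904 = -10.942773
y = (-27.412·1604.152257 − 1394.385430·-41.696) / 365.177904 = 38.795538

x=-10.943 y=38.796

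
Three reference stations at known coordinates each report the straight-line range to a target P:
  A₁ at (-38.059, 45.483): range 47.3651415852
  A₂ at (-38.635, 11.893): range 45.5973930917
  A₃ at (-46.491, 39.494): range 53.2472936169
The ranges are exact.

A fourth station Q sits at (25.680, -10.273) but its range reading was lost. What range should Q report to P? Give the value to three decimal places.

eq1: (x + 38.059)² + (y − 45.483)² = 47.3651415852²
eq2: (x + 38.635)² + (y − 11.893)² = 45.5973930917²
eq3: (x + 46.491)² + (y − 39.494)² = 53.2472936169²
eq2−eq1, eq2−eq3 (x²,y² cancel):
  1.152·x + 67.180·y = 1718.749715
  -15.712·x + 55.202·y = 1330.930422
det = 1.152·55.202 − 67.180·-15.712 = 1119.124864
x = (1718.749715·55.202 − 67.180·1330.930422) / 1119.124864 = 4.884635
y = (1.152·1330.930422 − 1718.749715·-15.712) / 1119.124864 = 25.500486
|P − Q| = √((4.884635 − 25.680)² + (25.500486 − -10.273)²) = 41.378611

41.379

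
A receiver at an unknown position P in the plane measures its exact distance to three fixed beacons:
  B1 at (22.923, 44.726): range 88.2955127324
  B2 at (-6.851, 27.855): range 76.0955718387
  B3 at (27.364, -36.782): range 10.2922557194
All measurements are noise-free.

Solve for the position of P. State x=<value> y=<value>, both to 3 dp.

x=19.572 y=-43.506

eq1: (x − 22.923)² + (y − 44.726)² = 88.2955127324²
eq2: (x + 6.851)² + (y − 27.855)² = 76.0955718387²
eq3: (x − 27.364)² + (y + 36.782)² = 10.2922557194²
eq1−eq2, eq1−eq3 (x²,y² cancel):
  -59.548·x − 33.742·y = 302.519736
  8.882·x − 163.016·y = 7265.992056
det = -59.548·-163.016 − -33.742·8.882 = 10006.973212
x = (302.519736·-163.016 − -33.742·7265.992056) / 10006.973212 = 19.571707
y = (-59.548·7265.992056 − 302.519736·8.882) / 10006.973212 = -43.505890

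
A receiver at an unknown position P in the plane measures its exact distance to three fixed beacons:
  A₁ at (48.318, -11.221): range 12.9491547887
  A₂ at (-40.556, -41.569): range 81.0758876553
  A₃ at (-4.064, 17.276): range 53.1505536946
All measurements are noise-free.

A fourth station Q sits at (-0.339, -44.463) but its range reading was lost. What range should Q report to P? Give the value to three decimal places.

eq1: (x − 48.318)² + (y + 11.221)² = 12.9491547887²
eq2: (x + 40.556)² + (y + 41.569)² = 81.0758876553²
eq3: (x + 4.064)² + (y − 17.276)² = 53.1505536946²
eq2−eq1, eq2−eq3 (x²,y² cancel):
  177.748·x + 60.696·y = 5493.388017
  72.984·x + 117.690·y = 690.523576
det = 177.748·117.690 − 60.696·72.984 = 16489.325256
x = (5493.388017·117.690 − 60.696·690.523576) / 16489.325256 = 36.666438
y = (177.748·690.523576 − 5493.388017·72.984) / 16489.325256 = -16.870930
|P − Q| = √((36.666438 − -0.339)² + (-16.870930 − -44.463)²) = 46.159774

46.160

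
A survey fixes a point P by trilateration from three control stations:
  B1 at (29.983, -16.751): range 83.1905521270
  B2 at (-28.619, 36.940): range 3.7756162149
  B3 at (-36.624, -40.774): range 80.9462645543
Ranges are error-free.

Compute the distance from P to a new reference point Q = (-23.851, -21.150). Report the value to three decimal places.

61.520

eq1: (x − 29.983)² + (y + 16.751)² = 83.1905521270²
eq2: (x + 28.619)² + (y − 36.940)² = 3.7756162149²
eq3: (x + 36.624)² + (y + 40.774)² = 80.9462645543²
eq1−eq2, eq1−eq3 (x²,y² cancel):
  -117.204·x + 107.382·y = 7910.447156
  -133.214·x − 48.046·y = 2192.630380
det = -117.204·-48.046 − 107.382·-133.214 = 19935.969132
x = (7910.447156·-48.046 − 107.382·2192.630380) / 19935.969132 = -30.874565
y = (-117.204·2192.630380 − 7910.447156·-133.214) / 19935.969132 = 39.967822
|P − Q| = √((-30.874565 − -23.851)² + (39.967822 − -21.150)²) = 61.520066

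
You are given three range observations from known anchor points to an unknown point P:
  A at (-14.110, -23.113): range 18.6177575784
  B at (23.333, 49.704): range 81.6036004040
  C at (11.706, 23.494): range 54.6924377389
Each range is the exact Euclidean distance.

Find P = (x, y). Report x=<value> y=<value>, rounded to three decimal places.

eq1: (x + 14.110)² + (y + 23.113)² = 18.6177575784²
eq2: (x − 23.333)² + (y − 49.704)² = 81.6036004040²
eq3: (x − 11.706)² + (y − 23.494)² = 54.6924377389²
eq1−eq3, eq1−eq2 (x²,y² cancel):
  51.632·x + 93.214·y = -2688.946246
  74.886·x + 145.634·y = -4030.913066
det = 51.632·145.634 − 93.214·74.886 = 538.951084
x = (-2688.946246·145.634 − 93.214·-4030.913066) / 538.951084 = -29.435820
y = (51.632·-4030.913066 − -2688.946246·74.886) / 538.951084 = -12.542279

x=-29.436 y=-12.542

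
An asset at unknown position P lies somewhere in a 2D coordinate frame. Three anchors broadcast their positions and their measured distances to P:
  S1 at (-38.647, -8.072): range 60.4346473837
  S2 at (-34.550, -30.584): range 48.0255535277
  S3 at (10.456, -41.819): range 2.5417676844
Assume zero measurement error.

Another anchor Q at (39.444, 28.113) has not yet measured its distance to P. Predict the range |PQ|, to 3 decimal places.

73.522

eq1: (x + 38.647)² + (y + 8.072)² = 60.4346473837²
eq2: (x + 34.550)² + (y + 30.584)² = 48.0255535277²
eq3: (x − 10.456)² + (y + 41.819)² = 2.5417676844²
eq1−eq3, eq1−eq2 (x²,y² cancel):
  98.206·x − 67.494·y = 3945.294925
  8.194·x − 45.024·y = 1916.228576
det = 98.206·-45.024 − -67.494·8.194 = -3868.581108
x = (3945.294925·-45.024 − -67.494·1916.228576) / -3868.581108 = 12.484946
y = (98.206·1916.228576 − 3945.294925·8.194) / -3868.581108 = -40.288000
|P − Q| = √((12.484946 − 39.444)² + (-40.288000 − 28.113)²) = 73.522020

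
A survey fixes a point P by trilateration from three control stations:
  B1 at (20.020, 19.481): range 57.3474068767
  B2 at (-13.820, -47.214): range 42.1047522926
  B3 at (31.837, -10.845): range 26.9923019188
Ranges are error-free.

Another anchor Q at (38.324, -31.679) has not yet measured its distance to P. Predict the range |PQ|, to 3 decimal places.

12.581

eq1: (x − 20.020)² + (y − 19.481)² = 57.3474068767²
eq2: (x + 13.820)² + (y + 47.214)² = 42.1047522926²
eq3: (x − 31.837)² + (y + 10.845)² = 26.9923019188²
eq1−eq3, eq1−eq2 (x²,y² cancel):
  23.634·x − 60.652·y = 2911.039546
  -67.680·x − 133.390·y = 3155.759345
det = 23.634·-133.390 − -60.652·-67.680 = -7257.466620
x = (2911.039546·-133.390 − -60.652·3155.759345) / -7257.466620 = 27.130741
y = (23.634·3155.759345 − 2911.039546·-67.680) / -7257.466620 = -37.423854
|P − Q| = √((27.130741 − 38.324)² + (-37.423854 − -31.679)²) = 12.581430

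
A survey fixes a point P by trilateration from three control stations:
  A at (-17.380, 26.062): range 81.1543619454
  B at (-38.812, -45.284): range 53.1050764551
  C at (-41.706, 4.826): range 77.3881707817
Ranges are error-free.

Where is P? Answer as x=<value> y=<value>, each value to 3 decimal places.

x=14.183 y=-48.703

eq1: (x + 17.380)² + (y − 26.062)² = 81.1543619454²
eq2: (x + 38.812)² + (y + 45.284)² = 53.1050764551²
eq3: (x + 41.706)² + (y − 4.826)² = 77.3881707817²
eq1−eq2, eq1−eq3 (x²,y² cancel):
  -42.864·x − 142.692·y = 6341.601073
  -48.652·x − 42.472·y = 1378.489954
det = -42.864·-42.472 − -142.692·-48.652 = -5121.731376
x = (6341.601073·-42.472 − -142.692·1378.489954) / -5121.731376 = 14.182898
y = (-42.864·1378.489954 − 6341.601073·-48.652) / -5121.731376 = -48.703058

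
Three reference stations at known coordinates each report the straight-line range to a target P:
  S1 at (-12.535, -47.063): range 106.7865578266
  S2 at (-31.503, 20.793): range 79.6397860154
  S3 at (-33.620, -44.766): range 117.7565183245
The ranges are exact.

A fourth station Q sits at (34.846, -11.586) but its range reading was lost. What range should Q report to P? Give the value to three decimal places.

55.419

eq1: (x + 12.535)² + (y + 47.063)² = 106.7865578266²
eq2: (x + 31.503)² + (y − 20.793)² = 79.6397860154²
eq3: (x + 33.620)² + (y + 44.766)² = 117.7565183245²
eq1−eq2, eq1−eq3 (x²,y² cancel):
  -37.936·x + 135.712·y = 4113.609080
  -42.170·x + 4.594·y = -1700.981713
det = -37.936·4.594 − 135.712·-42.170 = 5548.697056
x = (4113.609080·4.594 − 135.712·-1700.981713) / 5548.697056 = 45.009044
y = (-37.936·-1700.981713 − 4113.609080·-42.170) / 5548.697056 = 42.892833
|P − Q| = √((45.009044 − 34.846)² + (42.892833 − -11.586)²) = 55.418686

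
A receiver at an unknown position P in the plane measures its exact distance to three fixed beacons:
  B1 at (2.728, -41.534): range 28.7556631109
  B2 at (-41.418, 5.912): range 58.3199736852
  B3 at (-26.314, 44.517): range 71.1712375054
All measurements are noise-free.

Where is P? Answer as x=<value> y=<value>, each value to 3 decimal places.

x=13.129 y=-14.725

eq1: (x − 2.728)² + (y + 41.534)² = 28.7556631109²
eq2: (x + 41.418)² + (y − 5.912)² = 58.3199736852²
eq3: (x + 26.314)² + (y − 44.517)² = 71.1712375054²
eq2−eq3, eq2−eq1 (x²,y² cancel):
  30.208·x + 77.210·y = -740.338300
  88.292·x − 94.892·y = 2556.443842
det = 30.208·-94.892 − 77.210·88.292 = -9683.522856
x = (-740.338300·-94.892 − 77.210·2556.443842) / -9683.522856 = 13.128574
y = (30.208·2556.443842 − -740.338300·88.292) / -9683.522856 = -14.725117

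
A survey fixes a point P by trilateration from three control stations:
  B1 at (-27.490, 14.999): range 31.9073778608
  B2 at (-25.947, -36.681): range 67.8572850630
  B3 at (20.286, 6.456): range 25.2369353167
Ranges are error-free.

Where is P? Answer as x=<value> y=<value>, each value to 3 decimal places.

x=2.893 y=24.743

eq1: (x + 27.490)² + (y − 14.999)² = 31.9073778608²
eq2: (x + 25.947)² + (y + 36.681)² = 67.8572850630²
eq3: (x − 20.286)² + (y − 6.456)² = 25.2369353167²
eq3−eq2, eq3−eq1 (x²,y² cancel):
  -92.466·x − 86.274·y = -2402.167394
  -95.552·x + 17.086·y = 146.290511
det = -92.466·17.086 − -86.274·-95.552 = -9823.527324
x = (-2402.167394·17.086 − -86.274·146.290511) / -9823.527324 = 2.893295
y = (-92.466·146.290511 − -2402.167394·-95.552) / -9823.527324 = 24.742518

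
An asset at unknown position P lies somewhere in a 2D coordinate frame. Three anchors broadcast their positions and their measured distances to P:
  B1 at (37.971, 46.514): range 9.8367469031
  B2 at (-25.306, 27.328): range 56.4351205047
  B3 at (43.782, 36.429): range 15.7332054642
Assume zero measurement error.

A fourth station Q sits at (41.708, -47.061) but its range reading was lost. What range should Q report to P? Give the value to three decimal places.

90.125

eq1: (x − 37.971)² + (y − 46.514)² = 9.8367469031²
eq2: (x + 25.306)² + (y − 27.328)² = 56.4351205047²
eq3: (x − 43.782)² + (y − 36.429)² = 15.7332054642²
eq3−eq1, eq3−eq2 (x²,y² cancel):
  -11.622·x + 20.170·y = 512.185637
  -138.176·x − 18.202·y = -4794.111417
det = -11.622·-18.202 − 20.170·-138.176 = 2998.553564
x = (512.185637·-18.202 − 20.170·-4794.111417) / 2998.553564 = 29.138857
y = (-11.622·-4794.111417 − 512.185637·-138.176) / 2998.553564 = 42.183314
|P − Q| = √((29.138857 − 41.708)² + (42.183314 − -47.061)²) = 90.125085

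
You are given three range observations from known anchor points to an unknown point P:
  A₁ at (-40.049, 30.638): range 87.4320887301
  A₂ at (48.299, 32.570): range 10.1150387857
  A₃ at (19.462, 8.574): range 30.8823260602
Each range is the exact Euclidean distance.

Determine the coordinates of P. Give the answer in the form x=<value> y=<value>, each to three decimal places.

x=47.007 y=22.538

eq1: (x + 40.049)² + (y − 30.638)² = 87.4320887301²
eq2: (x − 48.299)² + (y − 32.570)² = 10.1150387857²
eq3: (x − 19.462)² + (y − 8.574)² = 30.8823260602²
eq3−eq2, eq3−eq1 (x²,y² cancel):
  57.674·x + 47.992·y = 3792.719434
  -119.022·x + 44.128·y = -4600.325552
det = 57.674·44.128 − 47.992·-119.022 = 8257.142096
x = (3792.719434·44.128 − 47.992·-4600.325552) / 8257.142096 = 47.007057
y = (57.674·-4600.325552 − 3792.719434·-119.022) / 8257.142096 = 22.537807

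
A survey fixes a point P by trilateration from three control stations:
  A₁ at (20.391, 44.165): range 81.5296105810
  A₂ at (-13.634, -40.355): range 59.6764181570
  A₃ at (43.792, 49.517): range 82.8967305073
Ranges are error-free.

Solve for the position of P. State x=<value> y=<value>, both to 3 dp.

x=45.631 y=-33.359

eq1: (x − 20.391)² + (y − 44.165)² = 81.5296105810²
eq2: (x + 13.634)² + (y + 40.355)² = 59.6764181570²
eq3: (x − 43.792)² + (y − 49.517)² = 82.8967305073²
eq2−eq1, eq2−eq3 (x²,y² cancel):
  68.050·x + 169.040·y = -2533.874392
  114.852·x + 179.744·y = -755.332473
det = 68.050·179.744 − 169.040·114.852 = -7183.002880
x = (-2533.874392·179.744 − 169.040·-755.332473) / -7183.002880 = 45.630960
y = (68.050·-755.332473 − -2533.874392·114.852) / -7183.002880 = -33.359330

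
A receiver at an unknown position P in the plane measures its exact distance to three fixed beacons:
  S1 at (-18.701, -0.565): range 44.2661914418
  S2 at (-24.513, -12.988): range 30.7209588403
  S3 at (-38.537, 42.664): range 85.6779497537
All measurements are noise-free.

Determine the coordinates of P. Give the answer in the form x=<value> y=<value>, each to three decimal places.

eq1: (x + 18.701)² + (y + 0.565)² = 44.2661914418²
eq2: (x + 24.513)² + (y + 12.988)² = 30.7209588403²
eq3: (x + 38.537)² + (y − 42.664)² = 85.6779497537²
eq2−eq3, eq2−eq1 (x²,y² cancel):
  -28.048·x + 111.304·y = -3861.191810
  11.624·x + 24.846·y = -1435.247080
det = -28.048·24.846 − 111.304·11.624 = -1990.678304
x = (-3861.191810·24.846 − 111.304·-1435.247080) / -1990.678304 = -32.056194
y = (-28.048·-1435.247080 − -3861.191810·11.624) / -1990.678304 = -42.768489

x=-32.056 y=-42.768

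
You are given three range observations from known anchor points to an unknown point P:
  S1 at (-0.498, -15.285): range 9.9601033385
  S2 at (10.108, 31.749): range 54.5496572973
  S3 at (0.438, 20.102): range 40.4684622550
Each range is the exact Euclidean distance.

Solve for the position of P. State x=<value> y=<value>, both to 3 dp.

eq1: (x + 0.498)² + (y + 15.285)² = 9.9601033385²
eq2: (x − 10.108)² + (y − 31.749)² = 54.5496572973²
eq3: (x − 0.438)² + (y − 20.102)² = 40.4684622550²
eq2−eq3, eq2−eq1 (x²,y² cancel):
  -19.340·x − 23.294·y = 632.080257
  -21.212·x − 94.068·y = 2000.170017
det = -19.340·-94.068 − -23.294·-21.212 = 1325.162792
x = (632.080257·-94.068 − -23.294·2000.170017) / 1325.162792 = -9.709422
y = (-19.340·2000.170017 − 632.080257·-21.212) / 1325.162792 = -19.073582

x=-9.709 y=-19.074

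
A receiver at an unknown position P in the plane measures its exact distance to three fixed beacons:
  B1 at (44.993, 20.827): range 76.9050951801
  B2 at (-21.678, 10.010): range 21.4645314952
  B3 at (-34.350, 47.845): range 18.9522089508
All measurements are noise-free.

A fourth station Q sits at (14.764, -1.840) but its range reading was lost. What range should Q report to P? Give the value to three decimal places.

55.634

eq1: (x − 44.993)² + (y − 20.827)² = 76.9050951801²
eq2: (x + 21.678)² + (y − 10.010)² = 21.4645314952²
eq3: (x + 34.350)² + (y − 47.845)² = 18.9522089508²
eq1−eq3, eq1−eq2 (x²,y² cancel):
  -158.686·x + 54.036·y = 6566.139988
  -133.342·x − 21.634·y = 3565.669358
det = -158.686·-21.634 − 54.036·-133.342 = 10638.281236
x = (6566.139988·-21.634 − 54.036·3565.669358) / 10638.281236 = -31.464329
y = (-158.686·3565.669358 − 6566.139988·-133.342) / 10638.281236 = 29.113766
|P − Q| = √((-31.464329 − 14.764)² + (29.113766 − -1.840)²) = 55.634468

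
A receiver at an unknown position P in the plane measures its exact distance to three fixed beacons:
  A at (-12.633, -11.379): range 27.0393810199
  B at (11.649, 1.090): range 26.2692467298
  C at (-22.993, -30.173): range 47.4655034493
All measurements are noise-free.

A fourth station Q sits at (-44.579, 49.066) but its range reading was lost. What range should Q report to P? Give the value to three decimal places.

eq1: (x + 12.633)² + (y + 11.379)² = 27.0393810199²
eq2: (x − 11.649)² + (y − 1.090)² = 26.2692467298²
eq3: (x + 22.993)² + (y + 30.173)² = 47.4655034493²
eq1−eq2, eq1−eq3 (x²,y² cancel):
  48.564·x + 24.938·y = -111.132227
  -20.720·x − 37.588·y = -371.832244
det = 48.564·-37.588 − 24.938·-20.720 = -1308.708272
x = (-111.132227·-37.588 − 24.938·-371.832244) / -1308.708272 = -10.277302
y = (48.564·-371.832244 − -111.132227·-20.720) / -1308.708272 = 15.557570
|P − Q| = √((-10.277302 − -44.579)² + (15.557570 − 49.066)²) = 47.952282

47.952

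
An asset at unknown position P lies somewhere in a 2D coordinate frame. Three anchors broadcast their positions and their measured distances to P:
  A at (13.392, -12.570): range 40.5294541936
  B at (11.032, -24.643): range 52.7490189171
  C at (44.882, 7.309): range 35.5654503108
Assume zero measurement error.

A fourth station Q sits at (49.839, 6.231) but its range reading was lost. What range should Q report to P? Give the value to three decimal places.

40.282

eq1: (x − 13.392)² + (y + 12.570)² = 40.5294541936²
eq2: (x − 11.032)² + (y + 24.643)² = 52.7490189171²
eq3: (x − 44.882)² + (y − 7.309)² = 35.5654503108²
eq1−eq3, eq1−eq2 (x²,y² cancel):
  62.980·x + 39.758·y = 2108.200242
  -4.720·x − 24.146·y = -748.190430
det = 62.980·-24.146 − 39.758·-4.720 = -1333.057320
x = (2108.200242·-24.146 − 39.758·-748.190430) / -1333.057320 = 15.871822
y = (62.980·-748.190430 − 2108.200242·-4.720) / -1333.057320 = 27.883518
|P − Q| = √((15.871822 − 49.839)² + (27.883518 − 6.231)²) = 40.281519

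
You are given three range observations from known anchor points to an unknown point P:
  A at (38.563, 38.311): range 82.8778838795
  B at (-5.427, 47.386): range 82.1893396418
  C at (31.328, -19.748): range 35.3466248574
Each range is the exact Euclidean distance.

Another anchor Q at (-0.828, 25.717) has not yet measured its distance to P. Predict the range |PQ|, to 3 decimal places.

eq1: (x − 38.563)² + (y − 38.311)² = 82.8778838795²
eq2: (x + 5.427)² + (y − 47.386)² = 82.1893396418²
eq3: (x − 31.328)² + (y + 19.748)² = 35.3466248574²
eq2−eq3, eq2−eq1 (x²,y² cancel):
  73.510·x − 134.268·y = 4602.245425
  87.980·x − 18.150·y = 566.296279
det = 73.510·-18.150 − -134.268·87.980 = 10478.692140
x = (4602.245425·-18.150 − -134.268·566.296279) / 10478.692140 = -0.715288
y = (73.510·566.296279 − 4602.245425·87.980) / 10478.692140 = -34.668173
|P − Q| = √((-0.715288 − -0.828)² + (-34.668173 − 25.717)²) = 60.385278

60.385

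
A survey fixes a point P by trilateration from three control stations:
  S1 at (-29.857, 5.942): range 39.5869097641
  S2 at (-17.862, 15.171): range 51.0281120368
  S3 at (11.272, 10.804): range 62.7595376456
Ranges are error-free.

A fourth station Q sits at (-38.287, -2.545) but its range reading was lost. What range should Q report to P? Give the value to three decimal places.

eq1: (x + 29.857)² + (y − 5.942)² = 39.5869097641²
eq2: (x + 17.862)² + (y − 15.171)² = 51.0281120368²
eq3: (x − 11.272)² + (y − 10.804)² = 62.7595376456²
eq3−eq1, eq3−eq2 (x²,y² cancel):
  -82.258·x − 9.724·y = 3054.599554
  -58.268·x + 8.734·y = 1640.317232
det = -82.258·8.734 − -9.724·-58.268 = -1285.039404
x = (3054.599554·8.734 − -9.724·1640.317232) / -1285.039404 = -33.173549
y = (-82.258·1640.317232 − 3054.599554·-58.268) / -1285.039404 = -33.505737
|P − Q| = √((-33.173549 − -38.287)² + (-33.505737 − -2.545)²) = 31.380163

31.380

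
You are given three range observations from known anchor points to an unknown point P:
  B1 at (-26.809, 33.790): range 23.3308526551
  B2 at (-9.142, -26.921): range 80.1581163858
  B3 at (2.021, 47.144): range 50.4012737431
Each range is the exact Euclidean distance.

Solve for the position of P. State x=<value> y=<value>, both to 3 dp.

x=-48.215 y=43.069

eq1: (x + 26.809)² + (y − 33.790)² = 23.3308526551²
eq2: (x + 9.142)² + (y + 26.921)² = 80.1581163858²
eq3: (x − 2.021)² + (y − 47.144)² = 50.4012737431²
eq2−eq1, eq2−eq3 (x²,y² cancel):
  -35.334·x + 121.422·y = 6933.165113
  22.326·x + 148.130·y = 5303.360000
det = -35.334·148.130 − 121.422·22.326 = -7944.892992
x = (6933.165113·148.130 − 121.422·5303.360000) / -7944.892992 = -48.215271
y = (-35.334·5303.360000 − 6933.165113·22.326) / -7944.892992 = 43.069021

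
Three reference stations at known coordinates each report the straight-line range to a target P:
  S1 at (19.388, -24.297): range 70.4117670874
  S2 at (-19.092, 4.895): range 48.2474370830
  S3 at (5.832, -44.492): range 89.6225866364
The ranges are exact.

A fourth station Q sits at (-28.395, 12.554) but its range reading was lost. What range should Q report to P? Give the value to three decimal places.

48.506

eq1: (x − 19.388)² + (y + 24.297)² = 70.4117670874²
eq2: (x + 19.092)² + (y − 4.895)² = 48.2474370830²
eq3: (x − 5.832)² + (y + 44.492)² = 89.6225866364²
eq1−eq3, eq1−eq2 (x²,y² cancel):
  -27.112·x − 40.390·y = -2027.079556
  -76.960·x + 58.384·y = 2052.228495
det = -27.112·58.384 − -40.390·-76.960 = -4691.321408
x = (-2027.079556·58.384 − -40.390·2052.228495) / -4691.321408 = 7.558532
y = (-27.112·2052.228495 − -2027.079556·-76.960) / -4691.321408 = 45.113955
|P − Q| = √((7.558532 − -28.395)² + (45.113955 − 12.554)²) = 48.505743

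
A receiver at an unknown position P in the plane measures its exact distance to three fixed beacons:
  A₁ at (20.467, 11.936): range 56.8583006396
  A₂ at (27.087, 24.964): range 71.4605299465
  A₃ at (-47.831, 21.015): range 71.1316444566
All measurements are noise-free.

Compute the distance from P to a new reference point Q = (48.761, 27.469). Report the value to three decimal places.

85.994

eq1: (x − 20.467)² + (y − 11.936)² = 56.8583006396²
eq2: (x − 27.087)² + (y − 24.964)² = 71.4605299465²
eq3: (x + 47.831)² + (y − 21.015)² = 71.1316444566²
eq1−eq2, eq1−eq3 (x²,y² cancel):
  13.240·x + 26.056·y = -1078.200309
  -136.596·x + 18.158·y = 341.224110
det = 13.240·18.158 − 26.056·-136.596 = 3799.557296
x = (-1078.200309·18.158 − 26.056·341.224110) / 3799.557296 = -7.492688
y = (13.240·341.224110 − -1078.200309·-136.596) / 3799.557296 = -37.572809
|P − Q| = √((-7.492688 − 48.761)² + (-37.572809 − 27.469)²) = 85.993688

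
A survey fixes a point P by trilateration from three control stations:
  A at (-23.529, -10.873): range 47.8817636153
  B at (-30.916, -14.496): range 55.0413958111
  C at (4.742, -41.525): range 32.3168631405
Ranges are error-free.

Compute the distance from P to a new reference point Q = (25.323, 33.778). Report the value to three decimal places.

eq1: (x + 23.529)² + (y + 10.873)² = 47.8817636153²
eq2: (x + 30.916)² + (y + 14.496)² = 55.0413958111²
eq3: (x − 4.742)² + (y + 41.525)² = 32.3168631405²
eq2−eq3, eq2−eq1 (x²,y² cancel):
  71.316·x − 54.058·y = 2566.054727
  14.774·x + 7.246·y = 242.794864
det = 71.316·7.246 − -54.058·14.774 = 1315.408628
x = (2566.054727·7.246 − -54.058·242.794864) / 1315.408628 = 24.113144
y = (71.316·242.794864 − 2566.054727·14.774) / 1315.408628 = -15.657290
|P − Q| = √((24.113144 − 25.323)² + (-15.657290 − 33.778)²) = 49.450092

49.450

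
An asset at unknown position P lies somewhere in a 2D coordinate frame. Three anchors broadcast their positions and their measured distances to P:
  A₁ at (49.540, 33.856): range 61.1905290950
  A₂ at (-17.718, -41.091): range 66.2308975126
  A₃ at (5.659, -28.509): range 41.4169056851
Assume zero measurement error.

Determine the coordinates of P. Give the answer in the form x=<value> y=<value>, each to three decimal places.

eq1: (x − 49.540)² + (y − 33.856)² = 61.1905290950²
eq2: (x + 17.718)² + (y + 41.091)² = 66.2308975126²
eq3: (x − 5.659)² + (y + 28.509)² = 41.4169056851²
eq1−eq2, eq1−eq3 (x²,y² cancel):
  -134.516·x − 149.894·y = -2240.293465
  -87.762·x − 124.730·y = -726.732200
det = -134.516·-124.730 − -149.894·-87.762 = 3623.183452
x = (-2240.293465·-124.730 − -149.894·-726.732200) / 3623.183452 = 47.057790
y = (-134.516·-726.732200 − -2240.293465·-87.762) / 3623.183452 = -27.284163

x=47.058 y=-27.284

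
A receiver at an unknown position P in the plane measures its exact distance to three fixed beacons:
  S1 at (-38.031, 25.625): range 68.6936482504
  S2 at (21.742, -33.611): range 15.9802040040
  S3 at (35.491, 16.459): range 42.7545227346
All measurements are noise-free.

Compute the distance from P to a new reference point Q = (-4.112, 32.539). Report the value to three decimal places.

55.399

eq1: (x + 38.031)² + (y − 25.625)² = 68.6936482504²
eq2: (x − 21.742)² + (y + 33.611)² = 15.9802040040²
eq3: (x − 35.491)² + (y − 16.459)² = 42.7545227346²
eq2−eq3, eq2−eq1 (x²,y² cancel):
  27.498·x + 100.140·y = -1644.486417
  -119.546·x + 118.472·y = -3962.866689
det = 27.498·118.472 − 100.140·-119.546 = 15229.079496
x = (-1644.486417·118.472 − 100.140·-3962.866689) / 15229.079496 = 13.265140
y = (27.498·-3962.866689 − -1644.486417·-119.546) / 15229.079496 = -20.064422
|P − Q| = √((13.265140 − -4.112)² + (-20.064422 − 32.539)²) = 55.399323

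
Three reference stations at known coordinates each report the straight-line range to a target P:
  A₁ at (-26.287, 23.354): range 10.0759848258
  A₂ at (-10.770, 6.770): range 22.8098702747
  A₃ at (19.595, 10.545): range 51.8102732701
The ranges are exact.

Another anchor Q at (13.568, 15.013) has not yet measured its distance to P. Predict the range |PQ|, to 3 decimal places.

eq1: (x + 26.287)² + (y − 23.354)² = 10.0759848258²
eq2: (x + 10.770)² + (y − 6.770)² = 22.8098702747²
eq3: (x − 19.595)² + (y − 10.545)² = 51.8102732701²
eq3−eq1, eq3−eq2 (x²,y² cancel):
  -91.764·x + 25.618·y = 3324.033581
  -60.730·x − 7.550·y = 1830.678984
det = -91.764·-7.550 − 25.618·-60.730 = 2248.599340
x = (3324.033581·-7.550 − 25.618·1830.678984) / 2248.599340 = -32.017615
y = (-91.764·1830.678984 − 3324.033581·-60.730) / 2248.599340 = 15.066327
|P − Q| = √((-32.017615 − 13.568)² + (15.066327 − 15.013)²) = 45.585646

45.586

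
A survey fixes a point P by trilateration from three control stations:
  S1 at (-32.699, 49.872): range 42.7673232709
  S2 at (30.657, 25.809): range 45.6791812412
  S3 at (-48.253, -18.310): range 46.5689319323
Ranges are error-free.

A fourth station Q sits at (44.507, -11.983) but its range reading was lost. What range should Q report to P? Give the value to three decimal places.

eq1: (x + 32.699)² + (y − 49.872)² = 42.7673232709²
eq2: (x − 30.657)² + (y − 25.809)² = 45.6791812412²
eq3: (x + 48.253)² + (y + 18.310)² = 46.5689319323²
eq3−eq1, eq3−eq2 (x²,y² cancel):
  31.108·x + 136.364·y = 1232.454358
  157.820·x + 88.238·y = -975.574157
det = 31.108·88.238 − 136.364·157.820 = -18776.058776
x = (1232.454358·88.238 − 136.364·-975.574157) / -18776.058776 = -12.877170
y = (31.108·-975.574157 − 1232.454358·157.820) / -18776.058776 = 11.975575
|P − Q| = √((-12.877170 − 44.507)² + (11.975575 − -11.983)²) = 62.184856

62.185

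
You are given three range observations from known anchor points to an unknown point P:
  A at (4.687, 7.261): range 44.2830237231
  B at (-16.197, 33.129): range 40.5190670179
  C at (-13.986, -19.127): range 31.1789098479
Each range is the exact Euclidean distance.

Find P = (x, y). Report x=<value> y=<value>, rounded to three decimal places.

x=-38.926 y=-0.415

eq1: (x − 4.687)² + (y − 7.261)² = 44.2830237231²
eq2: (x + 16.197)² + (y − 33.129)² = 40.5190670179²
eq3: (x + 13.986)² + (y + 19.127)² = 31.1789098479²
eq1−eq3, eq1−eq2 (x²,y² cancel):
  -37.346·x − 52.776·y = 1475.622006
  -41.768·x + 51.736·y = 1604.374758
det = -37.346·51.736 − -52.776·-41.768 = -4136.480624
x = (1475.622006·51.736 − -52.776·1604.374758) / -4136.480624 = -38.925666
y = (-37.346·1604.374758 − 1475.622006·-41.768) / -4136.480624 = -0.415039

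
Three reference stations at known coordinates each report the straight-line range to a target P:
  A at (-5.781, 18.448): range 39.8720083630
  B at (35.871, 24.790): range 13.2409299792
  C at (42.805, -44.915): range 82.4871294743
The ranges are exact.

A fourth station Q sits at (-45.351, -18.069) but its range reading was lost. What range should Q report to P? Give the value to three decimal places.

eq1: (x + 5.781)² + (y − 18.448)² = 39.8720083630²
eq2: (x − 35.871)² + (y − 24.790)² = 13.2409299792²
eq3: (x − 42.805)² + (y + 44.915)² = 82.4871294743²
eq1−eq3, eq1−eq2 (x²,y² cancel):
  97.172·x − 126.726·y = -1738.472893
  83.304·x + 12.684·y = 2941.978900
det = 97.172·12.684 − -126.726·83.304 = 11789.312352
x = (-1738.472893·12.684 − -126.726·2941.978900) / 11789.312352 = 29.753595
y = (97.172·2941.978900 − -1738.472893·83.304) / 11789.312352 = 36.533065
|P − Q| = √((29.753595 − -45.351)² + (36.533065 − -18.069)²) = 92.855187

92.855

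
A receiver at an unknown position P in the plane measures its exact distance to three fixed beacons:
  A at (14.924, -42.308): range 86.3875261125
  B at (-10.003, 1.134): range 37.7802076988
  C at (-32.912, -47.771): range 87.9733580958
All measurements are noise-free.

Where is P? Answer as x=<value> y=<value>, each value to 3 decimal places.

eq1: (x − 14.924)² + (y + 42.308)² = 86.3875261125²
eq2: (x + 10.003)² + (y − 1.134)² = 37.7802076988²
eq3: (x + 32.912)² + (y + 47.771)² = 87.9733580958²
eq3−eq1, eq3−eq2 (x²,y² cancel):
  95.672·x + 10.926·y = -1076.068478
  45.818·x + 97.810·y = 3048.045421
det = 95.672·97.810 − 10.926·45.818 = 8857.070852
x = (-1076.068478·97.810 − 10.926·3048.045421) / 8857.070852 = -15.643231
y = (95.672·3048.045421 − -1076.068478·45.818) / 8857.070852 = 38.490819

x=-15.643 y=38.491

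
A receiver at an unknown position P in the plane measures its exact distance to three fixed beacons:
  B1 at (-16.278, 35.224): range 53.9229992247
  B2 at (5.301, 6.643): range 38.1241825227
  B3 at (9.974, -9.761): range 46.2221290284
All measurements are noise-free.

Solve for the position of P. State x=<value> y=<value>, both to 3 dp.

eq1: (x + 16.278)² + (y − 35.224)² = 53.9229992247²
eq2: (x − 5.301)² + (y − 6.643)² = 38.1241825227²
eq3: (x − 9.974)² + (y + 9.761)² = 46.2221290284²
eq1−eq3, eq1−eq2 (x²,y² cancel):
  52.504·x − 89.970·y = -539.741030
  43.158·x − 57.162·y = 20.763142
det = 52.504·-57.162 − -89.970·43.158 = 881.691612
x = (-539.741030·-57.162 − -89.970·20.763142) / 881.691612 = 37.111317
y = (52.504·20.763142 − -539.741030·43.158) / 881.691612 = 27.656259

x=37.111 y=27.656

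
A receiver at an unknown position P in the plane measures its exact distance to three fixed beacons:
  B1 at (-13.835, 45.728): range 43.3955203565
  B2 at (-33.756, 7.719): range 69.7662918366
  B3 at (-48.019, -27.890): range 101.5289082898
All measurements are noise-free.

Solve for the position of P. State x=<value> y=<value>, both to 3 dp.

x=28.928 y=38.346

eq1: (x + 13.835)² + (y − 45.728)² = 43.3955203565²
eq2: (x + 33.756)² + (y − 7.719)² = 69.7662918366²
eq3: (x + 48.019)² + (y + 27.890)² = 101.5289082898²
eq1−eq3, eq1−eq2 (x²,y² cancel):
  -68.368·x − 147.236·y = -7623.728780
  -39.842·x − 76.018·y = -4067.571002
det = -68.368·-76.018 − -147.236·-39.842 = -668.978088
x = (-7623.728780·-76.018 − -147.236·-4067.571002) / -668.978088 = 28.928107
y = (-68.368·-4067.571002 − -7623.728780·-39.842) / -668.978088 = 38.346410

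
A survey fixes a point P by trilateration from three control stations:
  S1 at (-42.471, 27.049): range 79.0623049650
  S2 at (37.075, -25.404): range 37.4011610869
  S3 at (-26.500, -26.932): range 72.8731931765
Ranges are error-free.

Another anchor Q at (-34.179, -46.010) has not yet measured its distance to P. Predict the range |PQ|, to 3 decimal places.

eq1: (x + 42.471)² + (y − 27.049)² = 79.0623049650²
eq2: (x − 37.075)² + (y + 25.404)² = 37.4011610869²
eq3: (x + 26.500)² + (y + 26.932)² = 72.8731931765²
eq3−eq2, eq3−eq1 (x²,y² cancel):
  127.150·x + 3.056·y = 4503.991650
  -31.942·x + 107.962·y = 167.505835
det = 127.150·107.962 − 3.056·-31.942 = 13824.983052
x = (4503.991650·107.962 − 3.056·167.505835) / 13824.983052 = 35.135526
y = (127.150·167.505835 − 4503.991650·-31.942) / 13824.983052 = 11.946841
|P − Q| = √((35.135526 − -34.179)² + (11.946841 − -46.010)²) = 90.352083

90.352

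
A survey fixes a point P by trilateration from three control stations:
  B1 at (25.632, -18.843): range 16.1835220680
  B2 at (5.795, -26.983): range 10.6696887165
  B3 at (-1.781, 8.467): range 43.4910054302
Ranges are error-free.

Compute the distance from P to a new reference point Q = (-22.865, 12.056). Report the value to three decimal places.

eq1: (x − 25.632)² + (y + 18.843)² = 16.1835220680²
eq2: (x − 5.795)² + (y + 26.983)² = 10.6696887165²
eq3: (x + 1.781)² + (y − 8.467)² = 43.4910054302²
eq3−eq2, eq3−eq1 (x²,y² cancel):
  15.152·x − 70.900·y = 2464.427560
  54.826·x − 54.620·y = 2566.757190
det = 15.152·-54.620 − -70.900·54.826 = 3059.561160
x = (2464.427560·-54.620 − -70.900·2566.757190) / 3059.561160 = 15.484590
y = (15.152·2566.757190 − 2464.427560·54.826) / 3059.561160 = -31.450001
|P − Q| = √((15.484590 − -22.865)² + (-31.450001 − 12.056)²) = 57.995372

57.995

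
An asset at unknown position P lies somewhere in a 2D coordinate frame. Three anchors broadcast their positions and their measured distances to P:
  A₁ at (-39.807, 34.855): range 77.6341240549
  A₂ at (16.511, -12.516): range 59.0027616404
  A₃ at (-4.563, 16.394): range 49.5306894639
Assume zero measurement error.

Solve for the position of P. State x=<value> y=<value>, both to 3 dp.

eq1: (x + 39.807)² + (y − 34.855)² = 77.6341240549²
eq2: (x − 16.511)² + (y + 12.516)² = 59.0027616404²
eq3: (x + 4.563)² + (y − 16.394)² = 49.5306894639²
eq3−eq2, eq3−eq1 (x²,y² cancel):
  42.148·x − 57.820·y = -888.357510
  -70.488·x + 36.922·y = -1063.883950
det = 42.148·36.922 − -57.820·-70.488 = -2519.427704
x = (-888.357510·36.922 − -57.820·-1063.883950) / -2519.427704 = 37.434575
y = (42.148·-1063.883950 − -888.357510·-70.488) / -2519.427704 = 42.652196

x=37.435 y=42.652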